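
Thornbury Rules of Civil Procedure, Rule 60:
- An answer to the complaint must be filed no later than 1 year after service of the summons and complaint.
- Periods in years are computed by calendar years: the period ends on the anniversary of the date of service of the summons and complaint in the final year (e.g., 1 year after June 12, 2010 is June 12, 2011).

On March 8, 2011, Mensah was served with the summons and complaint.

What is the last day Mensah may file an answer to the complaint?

March 8, 2012

1 year after March 8, 2011 is March 8, 2012.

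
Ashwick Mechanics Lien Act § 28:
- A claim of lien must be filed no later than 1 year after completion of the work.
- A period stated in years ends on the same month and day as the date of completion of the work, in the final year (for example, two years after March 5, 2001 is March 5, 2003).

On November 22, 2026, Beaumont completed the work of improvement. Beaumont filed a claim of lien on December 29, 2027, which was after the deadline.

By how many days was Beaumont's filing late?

37 days

1 year after November 22, 2026 is November 22, 2027.
The deadline is November 22, 2027; from November 22, 2027 to December 29, 2027 is 37 days.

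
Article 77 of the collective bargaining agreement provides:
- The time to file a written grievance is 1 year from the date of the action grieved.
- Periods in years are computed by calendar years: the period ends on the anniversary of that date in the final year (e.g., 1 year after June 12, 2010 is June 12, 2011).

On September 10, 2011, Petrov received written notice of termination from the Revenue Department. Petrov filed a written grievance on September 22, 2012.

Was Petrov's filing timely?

No

1 year after September 10, 2011 is September 10, 2012.
The deadline is September 10, 2012; the filing on September 22, 2012 is after that date.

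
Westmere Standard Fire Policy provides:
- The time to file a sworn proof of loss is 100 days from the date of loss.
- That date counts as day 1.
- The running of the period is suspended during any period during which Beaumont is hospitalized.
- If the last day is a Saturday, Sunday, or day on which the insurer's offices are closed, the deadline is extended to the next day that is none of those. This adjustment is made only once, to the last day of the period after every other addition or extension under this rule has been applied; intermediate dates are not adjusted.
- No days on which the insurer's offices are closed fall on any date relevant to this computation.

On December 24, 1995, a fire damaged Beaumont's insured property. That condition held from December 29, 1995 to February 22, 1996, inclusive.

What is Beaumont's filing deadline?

May 27, 1996

Counting December 24, 1995 as day 1, day 100 is April 1, 1996.
From December 29, 1995 through February 22, 1996 inclusive is 56 days; tolling adds 56 days: April 1, 1996 + 56 days = May 27, 1996.
May 27, 1996 is a Monday and not a day on which the insurer's offices are closed, so no extension applies.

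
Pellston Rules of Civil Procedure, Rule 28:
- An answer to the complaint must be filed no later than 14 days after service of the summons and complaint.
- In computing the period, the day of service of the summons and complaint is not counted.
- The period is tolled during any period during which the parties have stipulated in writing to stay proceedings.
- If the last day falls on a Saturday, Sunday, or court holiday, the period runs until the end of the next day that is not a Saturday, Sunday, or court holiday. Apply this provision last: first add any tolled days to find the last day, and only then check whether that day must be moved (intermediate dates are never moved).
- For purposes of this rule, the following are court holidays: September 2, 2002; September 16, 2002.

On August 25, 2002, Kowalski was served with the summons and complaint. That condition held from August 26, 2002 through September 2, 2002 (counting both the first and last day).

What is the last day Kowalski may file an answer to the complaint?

14 days after August 25, 2002 is September 8, 2002.
From August 26, 2002 through September 2, 2002 inclusive is 8 days; tolling adds 8 days: September 8, 2002 + 8 days = September 16, 2002.
September 16, 2002 is a listed holiday. The next qualifying day is September 17, 2002.

September 17, 2002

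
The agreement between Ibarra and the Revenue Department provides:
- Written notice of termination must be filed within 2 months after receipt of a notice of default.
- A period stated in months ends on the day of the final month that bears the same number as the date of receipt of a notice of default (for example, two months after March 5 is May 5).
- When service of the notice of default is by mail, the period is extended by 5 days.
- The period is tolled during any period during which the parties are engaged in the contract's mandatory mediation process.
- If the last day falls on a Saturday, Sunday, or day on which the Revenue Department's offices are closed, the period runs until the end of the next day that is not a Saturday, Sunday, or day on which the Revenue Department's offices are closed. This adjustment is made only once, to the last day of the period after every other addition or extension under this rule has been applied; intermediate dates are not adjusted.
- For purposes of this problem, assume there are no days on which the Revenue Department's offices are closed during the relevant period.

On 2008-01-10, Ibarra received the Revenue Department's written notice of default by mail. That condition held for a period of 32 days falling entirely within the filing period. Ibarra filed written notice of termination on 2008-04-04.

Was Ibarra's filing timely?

Yes

2 months after 2008-01-10 is March 10, 2008.
Service was by mail, adding 5 days: March 10, 2008 + 5 days = March 15, 2008.
Tolling adds 32 days: March 15, 2008 + 32 days = April 16, 2008.
April 16, 2008 is a Wednesday and not a day on which the Revenue Department's offices are closed, so no extension applies.
The deadline is April 16, 2008; the filing on April 4, 2008 is on or before that date.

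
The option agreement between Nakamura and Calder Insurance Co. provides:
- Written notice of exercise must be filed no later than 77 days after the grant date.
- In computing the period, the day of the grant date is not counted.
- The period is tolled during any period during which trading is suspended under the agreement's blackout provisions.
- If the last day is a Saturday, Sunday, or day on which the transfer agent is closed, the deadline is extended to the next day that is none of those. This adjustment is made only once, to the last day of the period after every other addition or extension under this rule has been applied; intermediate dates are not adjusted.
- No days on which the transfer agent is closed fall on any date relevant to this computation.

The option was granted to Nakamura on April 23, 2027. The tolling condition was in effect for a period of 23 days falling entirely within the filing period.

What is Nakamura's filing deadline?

August 2, 2027

77 days after April 23, 2027 is July 9, 2027.
Tolling adds 23 days: July 9, 2027 + 23 days = August 1, 2027.
August 1, 2027 is Sunday. The next qualifying day is August 2, 2027.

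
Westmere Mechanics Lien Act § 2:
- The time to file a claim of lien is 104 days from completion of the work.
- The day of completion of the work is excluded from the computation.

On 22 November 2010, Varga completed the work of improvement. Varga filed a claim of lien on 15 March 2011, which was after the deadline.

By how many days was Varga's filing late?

9 days

104 days after 22 November 2010 is March 6, 2011.
The deadline is March 6, 2011; from March 6, 2011 to March 15, 2011 is 9 days.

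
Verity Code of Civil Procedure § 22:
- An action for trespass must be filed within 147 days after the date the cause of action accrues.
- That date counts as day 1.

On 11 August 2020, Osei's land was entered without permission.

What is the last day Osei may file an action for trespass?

Counting 11 August 2020 as day 1, day 147 is January 4, 2021.

January 4, 2021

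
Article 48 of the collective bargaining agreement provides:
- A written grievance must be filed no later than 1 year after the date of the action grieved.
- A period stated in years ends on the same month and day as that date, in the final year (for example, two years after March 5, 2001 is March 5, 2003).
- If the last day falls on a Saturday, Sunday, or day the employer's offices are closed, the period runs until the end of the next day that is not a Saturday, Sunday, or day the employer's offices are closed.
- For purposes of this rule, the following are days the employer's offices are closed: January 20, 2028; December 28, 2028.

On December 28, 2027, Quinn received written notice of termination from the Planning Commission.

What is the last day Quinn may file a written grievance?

December 29, 2028

1 year after December 28, 2027 is December 28, 2028.
December 28, 2028 is a listed holiday. The next qualifying day is December 29, 2028.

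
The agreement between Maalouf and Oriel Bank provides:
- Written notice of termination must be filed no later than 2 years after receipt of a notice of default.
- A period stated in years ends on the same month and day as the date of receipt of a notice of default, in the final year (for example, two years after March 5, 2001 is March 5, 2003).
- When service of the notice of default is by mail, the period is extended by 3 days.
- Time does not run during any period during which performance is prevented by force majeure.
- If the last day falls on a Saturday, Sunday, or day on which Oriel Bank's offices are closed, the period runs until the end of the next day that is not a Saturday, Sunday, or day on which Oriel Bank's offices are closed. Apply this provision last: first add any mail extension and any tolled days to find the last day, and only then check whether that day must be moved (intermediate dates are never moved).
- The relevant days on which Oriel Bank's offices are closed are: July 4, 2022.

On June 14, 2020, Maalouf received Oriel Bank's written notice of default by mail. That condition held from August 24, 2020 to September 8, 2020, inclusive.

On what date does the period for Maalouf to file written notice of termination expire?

2 years after June 14, 2020 is June 14, 2022.
Service was by mail, adding 3 days: June 14, 2022 + 3 days = June 17, 2022.
From August 24, 2020 through September 8, 2020 inclusive is 16 days; tolling adds 16 days: June 17, 2022 + 16 days = July 3, 2022.
July 3, 2022 is Sunday; July 4, 2022 is a listed holiday. The next qualifying day is July 5, 2022.

July 5, 2022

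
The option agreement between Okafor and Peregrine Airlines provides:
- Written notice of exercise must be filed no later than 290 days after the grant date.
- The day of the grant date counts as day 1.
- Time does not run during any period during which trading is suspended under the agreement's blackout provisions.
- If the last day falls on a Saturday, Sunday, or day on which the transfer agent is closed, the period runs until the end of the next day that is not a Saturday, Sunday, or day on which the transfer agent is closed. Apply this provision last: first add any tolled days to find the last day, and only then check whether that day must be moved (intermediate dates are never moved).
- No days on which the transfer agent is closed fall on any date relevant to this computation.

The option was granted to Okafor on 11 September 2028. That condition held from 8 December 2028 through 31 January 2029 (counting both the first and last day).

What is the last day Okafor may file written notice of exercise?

August 21, 2029

Counting 11 September 2028 as day 1, day 290 is June 27, 2029.
From December 8, 2028 through January 31, 2029 inclusive is 55 days; tolling adds 55 days: June 27, 2029 + 55 days = August 21, 2029.
August 21, 2029 is a Tuesday and not a day on which the transfer agent is closed, so no extension applies.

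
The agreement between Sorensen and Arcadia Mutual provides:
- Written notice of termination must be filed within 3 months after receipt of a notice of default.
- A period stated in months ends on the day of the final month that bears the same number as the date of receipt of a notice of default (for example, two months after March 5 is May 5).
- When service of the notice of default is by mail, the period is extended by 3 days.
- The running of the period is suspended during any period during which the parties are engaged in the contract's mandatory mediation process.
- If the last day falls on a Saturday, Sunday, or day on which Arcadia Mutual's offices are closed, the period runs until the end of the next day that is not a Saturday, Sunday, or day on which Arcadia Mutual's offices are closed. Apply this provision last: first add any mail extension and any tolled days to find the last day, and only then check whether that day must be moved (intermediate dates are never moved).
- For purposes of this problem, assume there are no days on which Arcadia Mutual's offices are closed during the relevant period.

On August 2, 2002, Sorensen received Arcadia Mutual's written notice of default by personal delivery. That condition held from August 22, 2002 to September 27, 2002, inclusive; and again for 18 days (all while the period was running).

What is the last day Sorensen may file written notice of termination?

December 27, 2002

3 months after August 2, 2002 is November 2, 2002.
Service was not by mail, so no mail extension applies.
From August 22, 2002 through September 27, 2002 inclusive is 37 days; tolling adds 37 days: November 2, 2002 + 37 days = December 9, 2002.
Tolling adds 18 days: December 9, 2002 + 18 days = December 27, 2002.
December 27, 2002 is a Friday and not a day on which Arcadia Mutual's offices are closed, so no extension applies.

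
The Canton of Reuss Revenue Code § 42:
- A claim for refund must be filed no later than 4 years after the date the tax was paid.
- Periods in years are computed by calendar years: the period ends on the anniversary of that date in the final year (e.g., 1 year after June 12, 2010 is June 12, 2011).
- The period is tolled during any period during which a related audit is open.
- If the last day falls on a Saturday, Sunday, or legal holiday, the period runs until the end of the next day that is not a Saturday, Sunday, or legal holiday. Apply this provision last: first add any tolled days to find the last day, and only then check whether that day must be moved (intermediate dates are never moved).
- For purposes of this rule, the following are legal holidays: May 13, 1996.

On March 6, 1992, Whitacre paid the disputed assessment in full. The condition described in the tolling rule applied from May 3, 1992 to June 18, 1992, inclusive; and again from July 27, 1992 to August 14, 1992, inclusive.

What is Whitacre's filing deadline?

May 14, 1996

4 years after March 6, 1992 is March 6, 1996.
From May 3, 1992 through June 18, 1992 inclusive is 47 days; tolling adds 47 days: March 6, 1996 + 47 days = April 22, 1996.
From July 27, 1992 through August 14, 1992 inclusive is 19 days; tolling adds 19 days: April 22, 1996 + 19 days = May 11, 1996.
May 11, 1996 is Saturday; May 12, 1996 is Sunday; May 13, 1996 is a listed holiday. The next qualifying day is May 14, 1996.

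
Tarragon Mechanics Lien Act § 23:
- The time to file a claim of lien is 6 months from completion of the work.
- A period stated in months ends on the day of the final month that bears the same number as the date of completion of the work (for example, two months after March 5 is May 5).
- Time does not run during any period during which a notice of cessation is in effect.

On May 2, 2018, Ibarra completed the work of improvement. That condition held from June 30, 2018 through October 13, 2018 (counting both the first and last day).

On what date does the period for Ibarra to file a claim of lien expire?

6 months after May 2, 2018 is November 2, 2018.
From June 30, 2018 through October 13, 2018 inclusive is 106 days; tolling adds 106 days: November 2, 2018 + 106 days = February 16, 2019.

February 16, 2019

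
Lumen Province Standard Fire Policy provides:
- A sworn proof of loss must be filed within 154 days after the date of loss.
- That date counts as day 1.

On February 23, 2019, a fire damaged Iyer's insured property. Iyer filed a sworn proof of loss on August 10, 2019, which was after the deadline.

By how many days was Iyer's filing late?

15 days

Counting February 23, 2019 as day 1, day 154 is July 26, 2019.
The deadline is July 26, 2019; from July 26, 2019 to August 10, 2019 is 15 days.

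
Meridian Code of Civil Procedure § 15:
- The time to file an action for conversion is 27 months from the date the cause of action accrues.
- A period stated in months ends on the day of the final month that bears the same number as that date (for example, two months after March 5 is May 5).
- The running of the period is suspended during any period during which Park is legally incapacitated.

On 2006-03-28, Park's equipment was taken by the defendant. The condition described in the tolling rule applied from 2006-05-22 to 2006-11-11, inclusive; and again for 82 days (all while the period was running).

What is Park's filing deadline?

27 months after 2006-03-28 is June 28, 2008.
From May 22, 2006 through November 11, 2006 inclusive is 174 days; tolling adds 174 days: June 28, 2008 + 174 days = December 19, 2008.
Tolling adds 82 days: December 19, 2008 + 82 days = March 11, 2009.

March 11, 2009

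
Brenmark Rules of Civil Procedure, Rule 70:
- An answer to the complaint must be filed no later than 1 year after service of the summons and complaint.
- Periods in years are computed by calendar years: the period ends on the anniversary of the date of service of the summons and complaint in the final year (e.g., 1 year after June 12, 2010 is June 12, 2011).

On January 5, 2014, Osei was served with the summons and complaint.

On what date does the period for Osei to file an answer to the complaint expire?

1 year after January 5, 2014 is January 5, 2015.

January 5, 2015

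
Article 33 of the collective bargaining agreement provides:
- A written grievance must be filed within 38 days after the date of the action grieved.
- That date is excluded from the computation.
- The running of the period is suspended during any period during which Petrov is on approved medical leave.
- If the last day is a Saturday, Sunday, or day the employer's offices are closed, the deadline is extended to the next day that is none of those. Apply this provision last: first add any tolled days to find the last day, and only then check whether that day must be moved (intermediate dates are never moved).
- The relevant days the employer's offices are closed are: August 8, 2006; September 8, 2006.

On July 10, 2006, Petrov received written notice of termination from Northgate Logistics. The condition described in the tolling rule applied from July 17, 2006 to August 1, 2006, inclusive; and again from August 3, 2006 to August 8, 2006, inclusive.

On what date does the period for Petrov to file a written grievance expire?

38 days after July 10, 2006 is August 17, 2006.
From July 17, 2006 through August 1, 2006 inclusive is 16 days; tolling adds 16 days: August 17, 2006 + 16 days = September 2, 2006.
From August 3, 2006 through August 8, 2006 inclusive is 6 days; tolling adds 6 days: September 2, 2006 + 6 days = September 8, 2006.
September 8, 2006 is a listed holiday; September 9, 2006 is Saturday; September 10, 2006 is Sunday. The next qualifying day is September 11, 2006.

September 11, 2006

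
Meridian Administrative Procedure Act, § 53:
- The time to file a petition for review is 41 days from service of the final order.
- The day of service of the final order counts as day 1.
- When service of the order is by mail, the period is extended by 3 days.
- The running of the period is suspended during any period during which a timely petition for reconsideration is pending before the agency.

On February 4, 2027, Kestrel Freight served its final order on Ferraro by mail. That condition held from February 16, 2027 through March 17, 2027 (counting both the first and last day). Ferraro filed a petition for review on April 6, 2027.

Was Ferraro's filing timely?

Counting February 4, 2027 as day 1, day 41 is March 16, 2027.
Service was by mail, adding 3 days: March 16, 2027 + 3 days = March 19, 2027.
From February 16, 2027 through March 17, 2027 inclusive is 30 days; tolling adds 30 days: March 19, 2027 + 30 days = April 18, 2027.
The deadline is April 18, 2027; the filing on April 6, 2027 is on or before that date.

Yes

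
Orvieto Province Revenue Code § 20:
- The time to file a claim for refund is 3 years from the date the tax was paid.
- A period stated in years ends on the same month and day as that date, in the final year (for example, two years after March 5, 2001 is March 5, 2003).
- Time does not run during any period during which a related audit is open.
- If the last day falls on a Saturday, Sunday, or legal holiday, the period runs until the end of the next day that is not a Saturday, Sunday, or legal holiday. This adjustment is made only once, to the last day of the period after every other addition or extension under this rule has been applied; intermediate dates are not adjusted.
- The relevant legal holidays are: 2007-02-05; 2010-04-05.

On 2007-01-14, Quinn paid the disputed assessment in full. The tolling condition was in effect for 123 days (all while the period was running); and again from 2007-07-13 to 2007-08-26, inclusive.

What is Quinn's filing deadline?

July 1, 2010

3 years after 2007-01-14 is January 14, 2010.
Tolling adds 123 days: January 14, 2010 + 123 days = May 17, 2010.
From July 13, 2007 through August 26, 2007 inclusive is 45 days; tolling adds 45 days: May 17, 2010 + 45 days = July 1, 2010.
July 1, 2010 is a Thursday and not a legal holiday, so no extension applies.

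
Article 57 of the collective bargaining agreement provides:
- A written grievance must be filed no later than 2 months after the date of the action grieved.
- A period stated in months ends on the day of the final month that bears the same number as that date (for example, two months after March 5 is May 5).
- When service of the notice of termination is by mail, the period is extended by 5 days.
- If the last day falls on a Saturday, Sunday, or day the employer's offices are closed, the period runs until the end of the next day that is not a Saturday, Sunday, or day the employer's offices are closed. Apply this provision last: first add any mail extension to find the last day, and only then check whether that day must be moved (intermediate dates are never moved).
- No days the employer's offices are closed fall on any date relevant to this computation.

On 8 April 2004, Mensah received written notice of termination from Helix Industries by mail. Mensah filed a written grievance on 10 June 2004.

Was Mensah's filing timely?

2 months after 8 April 2004 is June 8, 2004.
Service was by mail, adding 5 days: June 8, 2004 + 5 days = June 13, 2004.
June 13, 2004 is Sunday. The next qualifying day is June 14, 2004.
The deadline is June 14, 2004; the filing on June 10, 2004 is on or before that date.

Yes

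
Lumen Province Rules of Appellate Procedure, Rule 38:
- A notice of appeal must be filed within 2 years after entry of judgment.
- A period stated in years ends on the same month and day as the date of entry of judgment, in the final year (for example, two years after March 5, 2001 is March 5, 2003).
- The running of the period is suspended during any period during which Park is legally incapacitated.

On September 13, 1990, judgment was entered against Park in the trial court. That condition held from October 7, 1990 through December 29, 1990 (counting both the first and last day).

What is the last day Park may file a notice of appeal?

December 6, 1992

2 years after September 13, 1990 is September 13, 1992.
From October 7, 1990 through December 29, 1990 inclusive is 84 days; tolling adds 84 days: September 13, 1992 + 84 days = December 6, 1992.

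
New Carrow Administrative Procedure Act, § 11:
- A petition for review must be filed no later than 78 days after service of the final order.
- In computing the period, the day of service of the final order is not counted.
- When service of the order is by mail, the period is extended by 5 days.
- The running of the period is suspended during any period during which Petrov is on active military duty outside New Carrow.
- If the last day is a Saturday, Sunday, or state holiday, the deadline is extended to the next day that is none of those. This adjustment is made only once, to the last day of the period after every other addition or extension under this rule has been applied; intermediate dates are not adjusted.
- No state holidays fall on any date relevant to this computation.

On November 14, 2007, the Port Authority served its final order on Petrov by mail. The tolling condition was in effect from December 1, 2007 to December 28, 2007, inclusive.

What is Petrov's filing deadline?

March 4, 2008

78 days after November 14, 2007 is January 31, 2008.
Service was by mail, adding 5 days: January 31, 2008 + 5 days = February 5, 2008.
From December 1, 2007 through December 28, 2007 inclusive is 28 days; tolling adds 28 days: February 5, 2008 + 28 days = March 4, 2008.
March 4, 2008 is a Tuesday and not a state holiday, so no extension applies.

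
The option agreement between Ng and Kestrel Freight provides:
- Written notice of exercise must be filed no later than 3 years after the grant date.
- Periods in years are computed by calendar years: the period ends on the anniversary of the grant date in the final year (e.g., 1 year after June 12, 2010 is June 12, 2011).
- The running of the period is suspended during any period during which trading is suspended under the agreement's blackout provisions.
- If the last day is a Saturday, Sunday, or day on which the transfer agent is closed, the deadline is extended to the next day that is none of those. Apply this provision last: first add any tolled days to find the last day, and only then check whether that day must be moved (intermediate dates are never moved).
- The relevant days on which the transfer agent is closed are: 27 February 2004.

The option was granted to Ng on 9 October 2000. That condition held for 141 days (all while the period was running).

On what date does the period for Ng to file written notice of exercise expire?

March 1, 2004

3 years after 9 October 2000 is October 9, 2003.
Tolling adds 141 days: October 9, 2003 + 141 days = February 27, 2004.
February 27, 2004 is a listed holiday; February 28, 2004 is Saturday; February 29, 2004 is Sunday. The next qualifying day is March 1, 2004.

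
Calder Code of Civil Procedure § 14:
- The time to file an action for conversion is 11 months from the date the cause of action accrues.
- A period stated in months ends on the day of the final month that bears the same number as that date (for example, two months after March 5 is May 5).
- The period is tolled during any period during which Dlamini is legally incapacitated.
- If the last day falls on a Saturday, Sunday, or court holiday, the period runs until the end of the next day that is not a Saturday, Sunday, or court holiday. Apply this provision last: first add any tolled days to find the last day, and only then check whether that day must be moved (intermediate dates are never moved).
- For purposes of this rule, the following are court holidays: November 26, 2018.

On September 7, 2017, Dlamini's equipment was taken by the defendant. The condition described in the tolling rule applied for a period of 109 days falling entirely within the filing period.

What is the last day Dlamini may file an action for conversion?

November 27, 2018

11 months after September 7, 2017 is August 7, 2018.
Tolling adds 109 days: August 7, 2018 + 109 days = November 24, 2018.
November 24, 2018 is Saturday; November 25, 2018 is Sunday; November 26, 2018 is a listed holiday. The next qualifying day is November 27, 2018.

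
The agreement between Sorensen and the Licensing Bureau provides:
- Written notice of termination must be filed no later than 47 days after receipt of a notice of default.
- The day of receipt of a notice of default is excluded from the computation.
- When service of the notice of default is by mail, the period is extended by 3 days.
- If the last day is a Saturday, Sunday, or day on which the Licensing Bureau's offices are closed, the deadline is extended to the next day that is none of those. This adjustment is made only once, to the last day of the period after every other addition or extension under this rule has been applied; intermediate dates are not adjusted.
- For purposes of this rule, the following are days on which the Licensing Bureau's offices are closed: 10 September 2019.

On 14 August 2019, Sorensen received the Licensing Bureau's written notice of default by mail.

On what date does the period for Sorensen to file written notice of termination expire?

October 3, 2019

47 days after 14 August 2019 is September 30, 2019.
Service was by mail, adding 3 days: September 30, 2019 + 3 days = October 3, 2019.
October 3, 2019 is a Thursday and not a day on which the Licensing Bureau's offices are closed, so no extension applies.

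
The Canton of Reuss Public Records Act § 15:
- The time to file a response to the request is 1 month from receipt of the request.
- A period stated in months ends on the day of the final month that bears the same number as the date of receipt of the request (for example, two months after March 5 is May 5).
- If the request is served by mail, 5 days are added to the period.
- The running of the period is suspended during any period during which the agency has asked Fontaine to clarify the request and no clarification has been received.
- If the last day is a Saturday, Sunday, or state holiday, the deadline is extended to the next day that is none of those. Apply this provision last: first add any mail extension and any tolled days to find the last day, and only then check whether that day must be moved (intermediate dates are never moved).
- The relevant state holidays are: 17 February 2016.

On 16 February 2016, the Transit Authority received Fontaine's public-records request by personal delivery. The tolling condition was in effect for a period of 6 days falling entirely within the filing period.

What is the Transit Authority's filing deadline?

March 22, 2016

1 month after 16 February 2016 is March 16, 2016.
Service was not by mail, so no mail extension applies.
Tolling adds 6 days: March 16, 2016 + 6 days = March 22, 2016.
March 22, 2016 is a Tuesday and not a state holiday, so no extension applies.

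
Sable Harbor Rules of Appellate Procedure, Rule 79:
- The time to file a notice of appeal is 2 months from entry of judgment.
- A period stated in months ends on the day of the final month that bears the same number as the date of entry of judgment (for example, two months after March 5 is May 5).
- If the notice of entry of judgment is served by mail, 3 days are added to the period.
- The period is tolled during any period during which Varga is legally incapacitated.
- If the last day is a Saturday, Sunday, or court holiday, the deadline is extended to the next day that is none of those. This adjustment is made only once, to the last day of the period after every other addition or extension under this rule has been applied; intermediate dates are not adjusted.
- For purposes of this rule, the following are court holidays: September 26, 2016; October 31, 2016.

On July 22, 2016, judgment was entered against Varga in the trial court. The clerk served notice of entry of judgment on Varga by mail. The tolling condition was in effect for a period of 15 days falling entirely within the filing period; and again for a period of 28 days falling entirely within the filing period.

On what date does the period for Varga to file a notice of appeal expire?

2 months after July 22, 2016 is September 22, 2016.
Service was by mail, adding 3 days: September 22, 2016 + 3 days = September 25, 2016.
Tolling adds 15 days: September 25, 2016 + 15 days = October 10, 2016.
Tolling adds 28 days: October 10, 2016 + 28 days = November 7, 2016.
November 7, 2016 is a Monday and not a court holiday, so no extension applies.

November 7, 2016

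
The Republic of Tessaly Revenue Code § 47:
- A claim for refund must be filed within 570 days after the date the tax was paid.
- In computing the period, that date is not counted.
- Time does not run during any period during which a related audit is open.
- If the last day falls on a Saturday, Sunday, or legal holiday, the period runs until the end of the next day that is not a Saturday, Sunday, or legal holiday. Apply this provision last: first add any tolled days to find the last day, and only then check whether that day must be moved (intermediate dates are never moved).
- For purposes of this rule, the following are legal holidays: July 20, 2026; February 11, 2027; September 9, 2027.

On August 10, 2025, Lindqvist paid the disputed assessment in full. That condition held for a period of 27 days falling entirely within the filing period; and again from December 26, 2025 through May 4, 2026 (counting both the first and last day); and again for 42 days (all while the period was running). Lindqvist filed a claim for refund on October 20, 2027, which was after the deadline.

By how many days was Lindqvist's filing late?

30 days

570 days after August 10, 2025 is March 3, 2027.
Tolling adds 27 days: March 3, 2027 + 27 days = March 30, 2027.
From December 26, 2025 through May 4, 2026 inclusive is 130 days; tolling adds 130 days: March 30, 2027 + 130 days = August 7, 2027.
Tolling adds 42 days: August 7, 2027 + 42 days = September 18, 2027.
September 18, 2027 is Saturday; September 19, 2027 is Sunday. The next qualifying day is September 20, 2027.
The deadline is September 20, 2027; from September 20, 2027 to October 20, 2027 is 30 days.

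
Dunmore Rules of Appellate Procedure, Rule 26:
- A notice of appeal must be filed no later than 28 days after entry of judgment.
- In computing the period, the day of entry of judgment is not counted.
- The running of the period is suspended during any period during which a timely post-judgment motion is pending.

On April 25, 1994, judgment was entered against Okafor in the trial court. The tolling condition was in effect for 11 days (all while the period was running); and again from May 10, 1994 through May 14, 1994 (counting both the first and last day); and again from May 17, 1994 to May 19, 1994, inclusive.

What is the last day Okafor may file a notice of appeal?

June 11, 1994

28 days after April 25, 1994 is May 23, 1994.
Tolling adds 11 days: May 23, 1994 + 11 days = June 3, 1994.
From May 10, 1994 through May 14, 1994 inclusive is 5 days; tolling adds 5 days: June 3, 1994 + 5 days = June 8, 1994.
From May 17, 1994 through May 19, 1994 inclusive is 3 days; tolling adds 3 days: June 8, 1994 + 3 days = June 11, 1994.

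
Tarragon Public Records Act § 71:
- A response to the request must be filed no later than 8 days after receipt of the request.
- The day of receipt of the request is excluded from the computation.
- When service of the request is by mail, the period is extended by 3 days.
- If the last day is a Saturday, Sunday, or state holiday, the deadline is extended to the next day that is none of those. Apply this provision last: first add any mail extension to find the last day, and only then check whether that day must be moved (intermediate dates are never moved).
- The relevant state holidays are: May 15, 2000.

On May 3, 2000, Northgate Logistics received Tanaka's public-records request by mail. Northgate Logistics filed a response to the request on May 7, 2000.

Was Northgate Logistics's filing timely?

8 days after May 3, 2000 is May 11, 2000.
Service was by mail, adding 3 days: May 11, 2000 + 3 days = May 14, 2000.
May 14, 2000 is Sunday; May 15, 2000 is a listed holiday. The next qualifying day is May 16, 2000.
The deadline is May 16, 2000; the filing on May 7, 2000 is on or before that date.

Yes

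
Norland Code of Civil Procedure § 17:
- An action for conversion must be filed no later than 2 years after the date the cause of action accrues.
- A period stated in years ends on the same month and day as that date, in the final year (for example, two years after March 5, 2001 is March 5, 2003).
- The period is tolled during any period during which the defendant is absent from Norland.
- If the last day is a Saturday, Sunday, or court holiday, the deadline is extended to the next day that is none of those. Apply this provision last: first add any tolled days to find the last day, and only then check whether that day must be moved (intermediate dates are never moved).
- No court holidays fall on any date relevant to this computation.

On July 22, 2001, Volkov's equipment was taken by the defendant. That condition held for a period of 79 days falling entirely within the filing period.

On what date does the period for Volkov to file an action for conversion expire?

October 9, 2003

2 years after July 22, 2001 is July 22, 2003.
Tolling adds 79 days: July 22, 2003 + 79 days = October 9, 2003.
October 9, 2003 is a Thursday and not a court holiday, so no extension applies.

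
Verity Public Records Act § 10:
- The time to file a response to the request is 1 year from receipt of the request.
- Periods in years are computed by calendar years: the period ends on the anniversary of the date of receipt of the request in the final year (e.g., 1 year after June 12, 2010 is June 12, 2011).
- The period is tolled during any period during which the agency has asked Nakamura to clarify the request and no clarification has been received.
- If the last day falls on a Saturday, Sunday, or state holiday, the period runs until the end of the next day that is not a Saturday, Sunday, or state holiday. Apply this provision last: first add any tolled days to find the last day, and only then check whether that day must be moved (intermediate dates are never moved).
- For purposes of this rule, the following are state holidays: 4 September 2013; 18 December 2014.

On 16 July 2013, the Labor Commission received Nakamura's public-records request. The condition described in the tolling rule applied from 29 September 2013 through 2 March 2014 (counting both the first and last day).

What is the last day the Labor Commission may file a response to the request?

1 year after 16 July 2013 is July 16, 2014.
From September 29, 2013 through March 2, 2014 inclusive is 155 days; tolling adds 155 days: July 16, 2014 + 155 days = December 18, 2014.
December 18, 2014 is a listed holiday. The next qualifying day is December 19, 2014.

December 19, 2014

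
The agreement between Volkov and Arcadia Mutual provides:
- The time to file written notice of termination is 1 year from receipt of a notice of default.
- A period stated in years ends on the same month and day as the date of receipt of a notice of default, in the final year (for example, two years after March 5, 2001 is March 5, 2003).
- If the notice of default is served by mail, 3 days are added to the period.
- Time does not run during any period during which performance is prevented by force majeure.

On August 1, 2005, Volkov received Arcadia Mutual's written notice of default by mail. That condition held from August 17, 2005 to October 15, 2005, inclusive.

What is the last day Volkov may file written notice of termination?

1 year after August 1, 2005 is August 1, 2006.
Service was by mail, adding 3 days: August 1, 2006 + 3 days = August 4, 2006.
From August 17, 2005 through October 15, 2005 inclusive is 60 days; tolling adds 60 days: August 4, 2006 + 60 days = October 3, 2006.

October 3, 2006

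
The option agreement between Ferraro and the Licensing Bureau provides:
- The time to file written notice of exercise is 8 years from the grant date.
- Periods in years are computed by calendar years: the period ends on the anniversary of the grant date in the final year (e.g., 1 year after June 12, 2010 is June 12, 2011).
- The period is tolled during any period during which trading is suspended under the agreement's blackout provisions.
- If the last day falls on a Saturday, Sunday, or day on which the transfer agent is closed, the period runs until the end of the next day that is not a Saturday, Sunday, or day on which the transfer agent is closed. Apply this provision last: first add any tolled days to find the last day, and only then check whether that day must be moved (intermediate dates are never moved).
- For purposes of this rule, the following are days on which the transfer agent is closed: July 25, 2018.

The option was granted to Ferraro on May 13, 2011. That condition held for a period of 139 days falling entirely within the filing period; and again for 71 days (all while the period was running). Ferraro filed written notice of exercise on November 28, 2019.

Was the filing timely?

Yes

8 years after May 13, 2011 is May 13, 2019.
Tolling adds 139 days: May 13, 2019 + 139 days = September 29, 2019.
Tolling adds 71 days: September 29, 2019 + 71 days = December 9, 2019.
December 9, 2019 is a Monday and not a day on which the transfer agent is closed, so no extension applies.
The deadline is December 9, 2019; the filing on November 28, 2019 is on or before that date.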